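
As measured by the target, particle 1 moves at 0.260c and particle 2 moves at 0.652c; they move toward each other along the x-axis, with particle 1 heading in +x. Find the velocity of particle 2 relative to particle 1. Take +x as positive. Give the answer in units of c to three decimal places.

-0.780c

β_A = 0.260, β_B = -0.652.
Transform to A's frame with the inverse velocity-addition law: u' = (u − v)/(1 − uv/c²), taking u = β_B and v = β_A.
u' = (-0.652 − 0.260) / (1 − (0.260)(-0.652)) = -0.9120/1.1695 = -0.7798.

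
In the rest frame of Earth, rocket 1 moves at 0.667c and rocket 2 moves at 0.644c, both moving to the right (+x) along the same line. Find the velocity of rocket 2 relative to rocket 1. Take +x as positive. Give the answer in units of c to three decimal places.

β_A = 0.667, β_B = 0.644.
Transform to A's frame with the inverse velocity-addition law: u' = (u − v)/(1 − uv/c²), taking u = β_B and v = β_A.
u' = (0.644 − 0.667) / (1 − (0.667)(0.644)) = -0.0230/0.5705 = -0.0403.

-0.040c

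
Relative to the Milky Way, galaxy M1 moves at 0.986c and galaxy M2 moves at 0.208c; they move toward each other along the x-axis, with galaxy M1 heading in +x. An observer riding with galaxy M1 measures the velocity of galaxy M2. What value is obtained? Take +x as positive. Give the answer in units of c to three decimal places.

-0.991c

β_A = 0.986, β_B = -0.208.
Transform to A's frame with the inverse velocity-addition law: u' = (u − v)/(1 − uv/c²), taking u = β_B and v = β_A.
u' = (-0.208 − 0.986) / (1 − (0.986)(-0.208)) = -1.1940/1.2051 = -0.9908.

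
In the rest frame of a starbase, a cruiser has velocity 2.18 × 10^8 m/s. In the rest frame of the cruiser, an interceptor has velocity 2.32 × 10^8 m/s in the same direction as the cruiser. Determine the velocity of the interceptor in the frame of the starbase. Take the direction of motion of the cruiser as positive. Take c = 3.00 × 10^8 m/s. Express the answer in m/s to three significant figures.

In units of c (dividing by 3.00 × 10^8 m/s): v = 0.727, u' = 0.773.
u = (u' + v)/(1 + u'v/c²):
u = (0.773 + 0.727) / (1 + 0.773·0.727) = 1.5000/1.5620 = 0.9603
(Galilean addition would give +1.500c, exceeding c.)
Converting back: u = 0.9603 × 3.00 × 10^8 m/s.

2.88 × 10^8 m/s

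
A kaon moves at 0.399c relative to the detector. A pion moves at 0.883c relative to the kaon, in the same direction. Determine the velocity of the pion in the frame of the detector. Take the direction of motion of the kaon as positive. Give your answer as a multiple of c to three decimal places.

With v = 0.399 and u' = 0.883 (in units of c),
u = (u' + v)/(1 + u'v/c²):
u = (0.883 + 0.399) / (1 + 0.883·0.399) = 1.2820/1.3523 = 0.9480

0.948c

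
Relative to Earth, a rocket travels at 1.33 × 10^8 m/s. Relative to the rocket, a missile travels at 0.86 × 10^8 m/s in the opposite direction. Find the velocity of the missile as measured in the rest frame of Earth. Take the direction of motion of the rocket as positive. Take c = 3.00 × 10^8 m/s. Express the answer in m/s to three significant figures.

+5.38 × 10^7 m/s

In units of c (dividing by 3.00 × 10^8 m/s): v = 0.443, u' = -0.287.
u = (u' + v)/(1 + u'v/c²):
u = (-0.287 + 0.443) / (1 + (-0.287)·0.443) = 0.1567/0.8729 = 0.1795
Converting back: u = 0.1795 × 3.00 × 10^8 m/s.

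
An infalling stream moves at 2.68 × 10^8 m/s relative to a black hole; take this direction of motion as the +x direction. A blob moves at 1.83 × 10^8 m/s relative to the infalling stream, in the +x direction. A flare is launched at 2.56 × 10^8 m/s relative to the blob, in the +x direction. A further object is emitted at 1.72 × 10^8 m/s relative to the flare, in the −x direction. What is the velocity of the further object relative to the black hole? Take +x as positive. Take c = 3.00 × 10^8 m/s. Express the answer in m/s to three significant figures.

Apply u = (u' + v)/(1 + u'v/c²) successively, working outward toward the black hole.
(Dividing each given speed by c = 3.00 × 10^8 m/s to work in units of c.)
Start: velocity of the infalling stream relative to the black hole = 0.8933c.
Compose with the blob (u' = 0.610 in the infalling stream frame): u_1 = (0.610 + 0.893) / (1 + 0.610·0.893) = 1.5033/1.5449 = 0.9731.
Compose with the flare (u' = 0.853 in the blob frame): u_2 = (0.853 + 0.973) / (1 + 0.853·0.973) = 1.8264/1.8304 = 0.9978.
Compose with the further object (u' = -0.573 in the flare frame): u_3 = (-0.573 + 0.998) / (1 + (-0.573)·0.998) = 0.4245/0.4279 = 0.9921.
So u = 0.9921 × 3.00 × 10^8 m/s.

+2.98 × 10^8 m/s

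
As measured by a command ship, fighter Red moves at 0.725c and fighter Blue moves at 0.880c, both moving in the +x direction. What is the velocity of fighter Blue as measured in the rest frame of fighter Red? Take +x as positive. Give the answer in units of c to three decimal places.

+0.428c

β_A = 0.725, β_B = 0.880.
Transform to A's frame with the inverse velocity-addition law: u' = (u − v)/(1 − uv/c²), taking u = β_B and v = β_A.
u' = (0.880 − 0.725) / (1 − (0.725)(0.880)) = 0.1550/0.3620 = 0.4282.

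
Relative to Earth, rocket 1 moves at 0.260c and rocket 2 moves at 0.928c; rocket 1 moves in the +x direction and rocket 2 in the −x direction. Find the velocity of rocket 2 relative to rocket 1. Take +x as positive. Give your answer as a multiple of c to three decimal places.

-0.957c

β_A = 0.260, β_B = -0.928.
Transform to A's frame with the inverse velocity-addition law: u' = (u − v)/(1 − uv/c²), taking u = β_B and v = β_A.
u' = (-0.928 − 0.260) / (1 − (0.260)(-0.928)) = -1.1880/1.2413 = -0.9571.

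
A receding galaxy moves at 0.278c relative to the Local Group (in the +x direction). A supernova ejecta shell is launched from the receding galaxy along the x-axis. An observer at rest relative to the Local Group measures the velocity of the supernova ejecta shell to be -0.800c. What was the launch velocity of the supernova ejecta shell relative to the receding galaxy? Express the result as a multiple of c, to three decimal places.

-0.882c

Invert the composition law: u' = (u − v)/(1 − uv/c²).
u' = (-0.800 − 0.278) / (1 − (-0.800)(0.278)) = -1.0780/1.2224 = -0.8819.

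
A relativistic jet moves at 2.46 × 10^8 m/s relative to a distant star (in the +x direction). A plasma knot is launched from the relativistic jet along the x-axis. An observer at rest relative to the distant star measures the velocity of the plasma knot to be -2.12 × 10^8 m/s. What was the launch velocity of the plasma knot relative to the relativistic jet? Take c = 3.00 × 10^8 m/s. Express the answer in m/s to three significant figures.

-2.90 × 10^8 m/s

v = 0.820c, u = -0.707c.
Invert the composition law: u' = (u − v)/(1 − uv/c²).
u' = (-0.707 − 0.820) / (1 − (-0.707)(0.820)) = -1.5267/1.5795 = -0.9666.
u' = -0.9666 × 3.00 × 10^8 m/s.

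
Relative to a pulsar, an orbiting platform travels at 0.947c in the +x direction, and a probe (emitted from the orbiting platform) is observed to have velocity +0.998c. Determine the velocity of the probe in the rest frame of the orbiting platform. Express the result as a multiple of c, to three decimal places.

+0.929c

Invert the composition law: u' = (u − v)/(1 − uv/c²).
u' = (0.998 − 0.947) / (1 − (0.998)(0.947)) = 0.0510/0.0549 = 0.9291.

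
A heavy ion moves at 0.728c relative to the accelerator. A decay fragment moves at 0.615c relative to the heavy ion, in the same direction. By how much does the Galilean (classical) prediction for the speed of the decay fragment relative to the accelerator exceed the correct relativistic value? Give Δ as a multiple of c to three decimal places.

Δ = 0.415c

Galilean: u_cl = 0.615 + 0.728 = 1.3430.
Relativistic: u_rel = (0.615 + 0.728) / (1 + 0.615·0.728) = 1.3430/1.4477 = 0.9277.
Δ = 1.3430 − 0.9277 = 0.4153.
(The classical prediction exceeds c; the relativistic result does not.)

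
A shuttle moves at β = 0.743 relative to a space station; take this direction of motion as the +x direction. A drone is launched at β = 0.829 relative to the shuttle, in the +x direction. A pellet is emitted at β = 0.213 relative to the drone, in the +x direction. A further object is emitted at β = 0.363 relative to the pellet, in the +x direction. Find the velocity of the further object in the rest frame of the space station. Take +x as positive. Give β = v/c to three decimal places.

β = 0.992

Apply u = (u' + v)/(1 + u'v/c²) successively, working outward toward the space station.
Start: velocity of the shuttle relative to the space station = 0.7430c.
Compose with the drone (u' = 0.829 in the shuttle frame): u_1 = (0.829 + 0.743) / (1 + 0.829·0.743) = 1.5720/1.6159 = 0.9728.
Compose with the pellet (u' = 0.213 in the drone frame): u_2 = (0.213 + 0.973) / (1 + 0.213·0.973) = 1.1858/1.2072 = 0.9823.
Compose with the further object (u' = 0.363 in the pellet frame): u_3 = (0.363 + 0.982) / (1 + 0.363·0.982) = 1.3453/1.3566 = 0.9917.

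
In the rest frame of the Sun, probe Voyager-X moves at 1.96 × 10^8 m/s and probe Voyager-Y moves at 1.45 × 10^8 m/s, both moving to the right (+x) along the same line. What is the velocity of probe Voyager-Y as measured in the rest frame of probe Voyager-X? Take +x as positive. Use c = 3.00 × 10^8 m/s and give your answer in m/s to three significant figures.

-7.45 × 10^7 m/s

β_A = 0.653, β_B = 0.483 (dividing each by c = 3.00 × 10^8 m/s).
Transform to A's frame with the inverse velocity-addition law: u' = (u − v)/(1 − uv/c²), taking u = β_B and v = β_A.
u' = (0.483 − 0.653) / (1 − (0.653)(0.483)) = -0.1700/0.6842 = -0.2485.
u' = -0.2485 × 3.00 × 10^8 m/s.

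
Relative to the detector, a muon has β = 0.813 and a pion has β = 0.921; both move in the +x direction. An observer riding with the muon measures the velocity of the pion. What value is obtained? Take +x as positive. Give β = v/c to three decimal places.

β_A = 0.813, β_B = 0.921.
Transform to A's frame with the inverse velocity-addition law: u' = (u − v)/(1 − uv/c²), taking u = β_B and v = β_A.
u' = (0.921 − 0.813) / (1 − (0.813)(0.921)) = 0.1080/0.2512 = 0.4299.

β = +0.430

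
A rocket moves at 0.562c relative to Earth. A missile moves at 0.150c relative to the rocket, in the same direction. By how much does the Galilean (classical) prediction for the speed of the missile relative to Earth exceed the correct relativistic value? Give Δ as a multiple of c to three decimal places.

Galilean: u_cl = 0.150 + 0.562 = 0.7120.
Relativistic: u_rel = (0.150 + 0.562) / (1 + 0.150·0.562) = 0.7120/1.0843 = 0.6566.
Δ = 0.7120 − 0.6566 = 0.0554.

Δ = 0.055c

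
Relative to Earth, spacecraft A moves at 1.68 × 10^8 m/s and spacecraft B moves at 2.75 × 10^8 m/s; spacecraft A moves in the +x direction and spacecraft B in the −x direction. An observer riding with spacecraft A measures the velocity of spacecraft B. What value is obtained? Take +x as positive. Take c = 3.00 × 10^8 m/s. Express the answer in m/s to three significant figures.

-2.93 × 10^8 m/s

β_A = 0.560, β_B = -0.917 (dividing each by c = 3.00 × 10^8 m/s).
Transform to A's frame with the inverse velocity-addition law: u' = (u − v)/(1 − uv/c²), taking u = β_B and v = β_A.
u' = (-0.917 − 0.560) / (1 − (0.560)(-0.917)) = -1.4767/1.5133 = -0.9758.
u' = -0.9758 × 3.00 × 10^8 m/s.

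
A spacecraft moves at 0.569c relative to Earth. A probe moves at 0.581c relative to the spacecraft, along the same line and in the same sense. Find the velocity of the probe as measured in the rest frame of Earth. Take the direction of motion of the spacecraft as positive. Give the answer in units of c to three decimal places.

0.864c

With v = 0.569 and u' = 0.581 (in units of c),
u = (u' + v)/(1 + u'v/c²):
u = (0.581 + 0.569) / (1 + 0.581·0.569) = 1.1500/1.3306 = 0.8643
(Galilean addition would give +1.150c, exceeding c.)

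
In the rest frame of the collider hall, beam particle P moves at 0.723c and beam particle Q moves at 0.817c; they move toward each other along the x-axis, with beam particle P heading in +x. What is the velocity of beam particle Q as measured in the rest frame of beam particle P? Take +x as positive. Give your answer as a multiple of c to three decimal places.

β_A = 0.723, β_B = -0.817.
Transform to A's frame with the inverse velocity-addition law: u' = (u − v)/(1 − uv/c²), taking u = β_B and v = β_A.
u' = (-0.817 − 0.723) / (1 − (0.723)(-0.817)) = -1.5400/1.5907 = -0.9681.

-0.968c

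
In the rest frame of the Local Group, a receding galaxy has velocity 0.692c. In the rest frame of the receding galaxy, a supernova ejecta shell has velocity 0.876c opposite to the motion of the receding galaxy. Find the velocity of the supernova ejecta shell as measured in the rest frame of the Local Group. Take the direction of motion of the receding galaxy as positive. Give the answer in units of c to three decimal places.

-0.467c

With v = 0.692 and u' = -0.876 (in units of c),
u = (u' + v)/(1 + u'v/c²):
u = (-0.876 + 0.692) / (1 + (-0.876)·0.692) = -0.1840/0.3938 = -0.4672
(Galilean addition would give -0.184c.)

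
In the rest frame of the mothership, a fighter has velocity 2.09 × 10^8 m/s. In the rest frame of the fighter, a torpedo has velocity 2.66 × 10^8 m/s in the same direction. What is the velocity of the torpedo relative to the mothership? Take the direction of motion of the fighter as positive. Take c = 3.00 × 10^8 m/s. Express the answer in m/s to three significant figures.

2.94 × 10^8 m/s

In units of c (dividing by 3.00 × 10^8 m/s): v = 0.697, u' = 0.887.
u = (u' + v)/(1 + u'v/c²):
u = (0.887 + 0.697) / (1 + 0.887·0.697) = 1.5833/1.6177 = 0.9787
(Galilean addition would give +1.583c, exceeding c.)
Converting back: u = 0.9787 × 3.00 × 10^8 m/s.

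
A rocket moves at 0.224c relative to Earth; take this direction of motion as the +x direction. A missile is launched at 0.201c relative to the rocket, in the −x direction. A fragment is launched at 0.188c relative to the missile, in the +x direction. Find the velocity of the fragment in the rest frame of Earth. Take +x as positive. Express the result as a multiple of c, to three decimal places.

+0.211c

Apply u = (u' + v)/(1 + u'v/c²) successively, working outward toward Earth.
Start: velocity of the rocket relative to Earth = 0.2240c.
Compose with the missile (u' = -0.201 in the rocket frame): u_1 = (-0.201 + 0.224) / (1 + (-0.201)·0.224) = 0.0230/0.9550 = 0.0241.
Compose with the fragment (u' = 0.188 in the missile frame): u_2 = (0.188 + 0.024) / (1 + 0.188·0.024) = 0.2121/1.0045 = 0.2111.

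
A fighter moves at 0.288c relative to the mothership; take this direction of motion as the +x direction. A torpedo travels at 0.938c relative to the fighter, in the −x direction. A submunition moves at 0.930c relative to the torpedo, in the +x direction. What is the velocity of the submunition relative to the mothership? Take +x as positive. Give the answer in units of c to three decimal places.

Apply u = (u' + v)/(1 + u'v/c²) successively, working outward toward the mothership.
Start: velocity of the fighter relative to the mothership = 0.2880c.
Compose with the torpedo (u' = -0.938 in the fighter frame): u_1 = (-0.938 + 0.288) / (1 + (-0.938)·0.288) = -0.6500/0.7299 = -0.8906.
Compose with the submunition (u' = 0.930 in the torpedo frame): u_2 = (0.930 + (-0.891)) / (1 + 0.930·(-0.891)) = 0.0394/0.1718 = 0.2295.

+0.229c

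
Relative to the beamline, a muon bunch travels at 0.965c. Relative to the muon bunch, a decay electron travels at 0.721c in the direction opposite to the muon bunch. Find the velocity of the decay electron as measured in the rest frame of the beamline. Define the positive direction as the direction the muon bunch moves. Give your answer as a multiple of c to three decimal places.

With v = 0.965 and u' = -0.721 (in units of c),
u = (u' + v)/(1 + u'v/c²):
u = (-0.721 + 0.965) / (1 + (-0.721)·0.965) = 0.2440/0.3042 = 0.8020

+0.802c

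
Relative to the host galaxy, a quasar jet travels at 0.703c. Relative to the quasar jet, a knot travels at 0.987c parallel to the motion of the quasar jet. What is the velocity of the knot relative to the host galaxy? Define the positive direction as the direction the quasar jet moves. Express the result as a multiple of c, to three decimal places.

With v = 0.703 and u' = 0.987 (in units of c),
u = (u' + v)/(1 + u'v/c²):
u = (0.987 + 0.703) / (1 + 0.987·0.703) = 1.6900/1.6939 = 0.9977

0.998c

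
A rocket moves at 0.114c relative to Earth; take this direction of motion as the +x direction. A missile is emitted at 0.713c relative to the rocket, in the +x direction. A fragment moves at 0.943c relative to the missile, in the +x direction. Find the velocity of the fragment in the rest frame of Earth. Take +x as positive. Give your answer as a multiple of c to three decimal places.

0.992c

Apply u = (u' + v)/(1 + u'v/c²) successively, working outward toward Earth.
Start: velocity of the rocket relative to Earth = 0.1140c.
Compose with the missile (u' = 0.713 in the rocket frame): u_1 = (0.713 + 0.114) / (1 + 0.713·0.114) = 0.8270/1.0813 = 0.7648.
Compose with the fragment (u' = 0.943 in the missile frame): u_2 = (0.943 + 0.765) / (1 + 0.943·0.765) = 1.7078/1.7212 = 0.9922.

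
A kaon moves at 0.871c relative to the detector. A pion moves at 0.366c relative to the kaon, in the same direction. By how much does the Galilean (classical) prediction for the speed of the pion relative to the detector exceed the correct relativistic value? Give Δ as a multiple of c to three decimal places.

Δ = 0.299c

Galilean: u_cl = 0.366 + 0.871 = 1.2370.
Relativistic: u_rel = (0.366 + 0.871) / (1 + 0.366·0.871) = 1.2370/1.3188 = 0.9380.
Δ = 1.2370 − 0.9380 = 0.2990.
(The classical prediction exceeds c; the relativistic result does not.)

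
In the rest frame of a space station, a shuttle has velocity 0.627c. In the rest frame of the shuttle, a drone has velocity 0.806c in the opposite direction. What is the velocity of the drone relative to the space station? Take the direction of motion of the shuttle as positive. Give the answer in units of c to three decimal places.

-0.362c

With v = 0.627 and u' = -0.806 (in units of c),
u = (u' + v)/(1 + u'v/c²):
u = (-0.806 + 0.627) / (1 + (-0.806)·0.627) = -0.1790/0.4946 = -0.3619
(Galilean addition would give -0.179c.)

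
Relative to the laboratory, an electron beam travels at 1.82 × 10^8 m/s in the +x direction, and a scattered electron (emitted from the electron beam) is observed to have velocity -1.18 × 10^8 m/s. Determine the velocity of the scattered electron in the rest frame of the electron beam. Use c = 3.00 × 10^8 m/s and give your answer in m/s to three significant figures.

v = 0.607c, u = -0.393c.
Invert the composition law: u' = (u − v)/(1 − uv/c²).
u' = (-0.393 − 0.607) / (1 − (-0.393)(0.607)) = -1.0000/1.2386 = -0.8073.
u' = -0.8073 × 3.00 × 10^8 m/s.

-2.42 × 10^8 m/s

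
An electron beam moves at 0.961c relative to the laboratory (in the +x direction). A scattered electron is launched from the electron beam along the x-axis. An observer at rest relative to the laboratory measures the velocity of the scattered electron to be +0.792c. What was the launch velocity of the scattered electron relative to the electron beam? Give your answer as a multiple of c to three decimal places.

Invert the composition law: u' = (u − v)/(1 − uv/c²).
u' = (0.792 − 0.961) / (1 − (0.792)(0.961)) = -0.1690/0.2389 = -0.7074.

-0.707c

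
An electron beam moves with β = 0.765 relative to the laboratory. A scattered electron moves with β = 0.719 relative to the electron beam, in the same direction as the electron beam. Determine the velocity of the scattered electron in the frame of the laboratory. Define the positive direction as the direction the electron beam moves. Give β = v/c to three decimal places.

β = 0.957

With v = 0.765 and u' = 0.719 (in units of c),
u = (u' + v)/(1 + u'v/c²):
u = (0.719 + 0.765) / (1 + 0.719·0.765) = 1.4840/1.5500 = 0.9574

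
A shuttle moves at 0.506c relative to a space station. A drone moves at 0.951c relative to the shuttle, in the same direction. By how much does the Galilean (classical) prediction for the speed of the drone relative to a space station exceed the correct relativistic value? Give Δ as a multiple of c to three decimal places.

Galilean: u_cl = 0.951 + 0.506 = 1.4570.
Relativistic: u_rel = (0.951 + 0.506) / (1 + 0.951·0.506) = 1.4570/1.4812 = 0.9837.
Δ = 1.4570 − 0.9837 = 0.4733.
(The classical prediction exceeds c; the relativistic result does not.)

Δ = 0.473c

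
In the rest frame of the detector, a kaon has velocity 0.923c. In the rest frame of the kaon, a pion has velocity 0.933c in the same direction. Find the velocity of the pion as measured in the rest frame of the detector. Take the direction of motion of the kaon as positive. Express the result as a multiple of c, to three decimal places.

0.997c

With v = 0.923 and u' = 0.933 (in units of c),
u = (u' + v)/(1 + u'v/c²):
u = (0.933 + 0.923) / (1 + 0.933·0.923) = 1.8560/1.8612 = 0.9972
(Galilean addition would give +1.856c, exceeding c.)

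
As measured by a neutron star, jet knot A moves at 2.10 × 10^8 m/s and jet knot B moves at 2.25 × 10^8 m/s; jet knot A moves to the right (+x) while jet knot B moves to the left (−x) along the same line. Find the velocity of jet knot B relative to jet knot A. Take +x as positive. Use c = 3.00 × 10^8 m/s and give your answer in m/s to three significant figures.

β_A = 0.700, β_B = -0.750 (dividing each by c = 3.00 × 10^8 m/s).
Transform to A's frame with the inverse velocity-addition law: u' = (u − v)/(1 − uv/c²), taking u = β_B and v = β_A.
u' = (-0.750 − 0.700) / (1 − (0.700)(-0.750)) = -1.4500/1.5250 = -0.9508.
u' = -0.9508 × 3.00 × 10^8 m/s.

-2.85 × 10^8 m/s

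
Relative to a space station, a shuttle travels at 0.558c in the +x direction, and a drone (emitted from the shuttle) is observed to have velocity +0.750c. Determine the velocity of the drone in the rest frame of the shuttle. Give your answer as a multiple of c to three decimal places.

Invert the composition law: u' = (u − v)/(1 − uv/c²).
u' = (0.750 − 0.558) / (1 − (0.750)(0.558)) = 0.1920/0.5815 = 0.3302.

+0.330c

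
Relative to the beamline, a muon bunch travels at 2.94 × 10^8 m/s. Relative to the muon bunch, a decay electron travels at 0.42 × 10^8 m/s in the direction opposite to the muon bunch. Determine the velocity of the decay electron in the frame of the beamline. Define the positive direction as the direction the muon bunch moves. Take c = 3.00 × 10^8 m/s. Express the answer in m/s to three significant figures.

+2.92 × 10^8 m/s

In units of c (dividing by 3.00 × 10^8 m/s): v = 0.980, u' = -0.140.
u = (u' + v)/(1 + u'v/c²):
u = (-0.140 + 0.980) / (1 + (-0.140)·0.980) = 0.8400/0.8628 = 0.9736
Converting back: u = 0.9736 × 3.00 × 10^8 m/s.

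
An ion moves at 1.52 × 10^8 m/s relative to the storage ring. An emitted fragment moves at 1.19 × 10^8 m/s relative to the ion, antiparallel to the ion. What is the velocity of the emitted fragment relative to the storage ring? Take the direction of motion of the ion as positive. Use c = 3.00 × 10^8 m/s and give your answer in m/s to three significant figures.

In units of c (dividing by 3.00 × 10^8 m/s): v = 0.507, u' = -0.397.
u = (u' + v)/(1 + u'v/c²):
u = (-0.397 + 0.507) / (1 + (-0.397)·0.507) = 0.1100/0.7990 = 0.1377
(Galilean addition would give +0.110c.)
Converting back: u = 0.1377 × 3.00 × 10^8 m/s.

+4.13 × 10^7 m/s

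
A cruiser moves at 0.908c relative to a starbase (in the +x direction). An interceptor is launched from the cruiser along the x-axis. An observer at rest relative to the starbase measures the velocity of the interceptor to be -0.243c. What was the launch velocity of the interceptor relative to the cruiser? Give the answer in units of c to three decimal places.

-0.943c

Invert the composition law: u' = (u − v)/(1 − uv/c²).
u' = (-0.243 − 0.908) / (1 − (-0.243)(0.908)) = -1.1510/1.2206 = -0.9429.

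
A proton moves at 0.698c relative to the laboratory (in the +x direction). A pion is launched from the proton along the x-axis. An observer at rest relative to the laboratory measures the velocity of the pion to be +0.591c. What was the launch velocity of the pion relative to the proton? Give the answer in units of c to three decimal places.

-0.182c

Invert the composition law: u' = (u − v)/(1 − uv/c²).
u' = (0.591 − 0.698) / (1 − (0.591)(0.698)) = -0.1070/0.5875 = -0.1821.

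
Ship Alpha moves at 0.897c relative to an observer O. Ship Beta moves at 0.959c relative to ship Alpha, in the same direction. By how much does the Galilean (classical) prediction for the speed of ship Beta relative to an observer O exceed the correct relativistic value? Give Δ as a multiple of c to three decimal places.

Δ = 0.858c

Galilean: u_cl = 0.959 + 0.897 = 1.8560.
Relativistic: u_rel = (0.959 + 0.897) / (1 + 0.959·0.897) = 1.8560/1.8602 = 0.9977.
Δ = 1.8560 − 0.9977 = 0.8583.
(The classical prediction exceeds c; the relativistic result does not.)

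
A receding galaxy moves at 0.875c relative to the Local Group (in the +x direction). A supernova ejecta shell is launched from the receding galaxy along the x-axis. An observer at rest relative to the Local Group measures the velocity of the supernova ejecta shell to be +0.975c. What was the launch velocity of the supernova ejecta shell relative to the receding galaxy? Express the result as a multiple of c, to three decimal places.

Invert the composition law: u' = (u − v)/(1 − uv/c²).
u' = (0.975 − 0.875) / (1 − (0.975)(0.875)) = 0.1000/0.1469 = 0.6809.

+0.681c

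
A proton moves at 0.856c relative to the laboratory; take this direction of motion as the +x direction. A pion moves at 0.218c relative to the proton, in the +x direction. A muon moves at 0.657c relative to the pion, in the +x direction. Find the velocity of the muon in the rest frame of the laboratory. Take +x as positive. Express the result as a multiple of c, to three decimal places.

Apply u = (u' + v)/(1 + u'v/c²) successively, working outward toward the laboratory.
Start: velocity of the proton relative to the laboratory = 0.8560c.
Compose with the pion (u' = 0.218 in the proton frame): u_1 = (0.218 + 0.856) / (1 + 0.218·0.856) = 1.0740/1.1866 = 0.9051.
Compose with the muon (u' = 0.657 in the pion frame): u_2 = (0.657 + 0.905) / (1 + 0.657·0.905) = 1.5621/1.5947 = 0.9796.

0.980c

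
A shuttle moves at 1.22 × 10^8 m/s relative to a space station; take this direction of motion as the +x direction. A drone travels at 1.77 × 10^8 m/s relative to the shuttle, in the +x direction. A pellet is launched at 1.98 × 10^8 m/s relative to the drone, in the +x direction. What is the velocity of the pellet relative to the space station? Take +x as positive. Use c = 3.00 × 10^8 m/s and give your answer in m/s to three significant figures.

2.87 × 10^8 m/s

Apply u = (u' + v)/(1 + u'v/c²) successively, working outward toward the space station.
(Dividing each given speed by c = 3.00 × 10^8 m/s to work in units of c.)
Start: velocity of the shuttle relative to the space station = 0.4067c.
Compose with the drone (u' = 0.590 in the shuttle frame): u_1 = (0.590 + 0.407) / (1 + 0.590·0.407) = 0.9967/1.2399 = 0.8038.
Compose with the pellet (u' = 0.660 in the drone frame): u_2 = (0.660 + 0.804) / (1 + 0.660·0.804) = 1.4638/1.5305 = 0.9564.
So u = 0.9564 × 3.00 × 10^8 m/s.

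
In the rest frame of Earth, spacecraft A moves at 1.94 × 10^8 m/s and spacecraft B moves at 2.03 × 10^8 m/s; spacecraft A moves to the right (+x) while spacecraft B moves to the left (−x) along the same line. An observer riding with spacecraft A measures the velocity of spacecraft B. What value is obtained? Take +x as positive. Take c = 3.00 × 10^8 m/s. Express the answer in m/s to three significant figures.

β_A = 0.647, β_B = -0.677 (dividing each by c = 3.00 × 10^8 m/s).
Transform to A's frame with the inverse velocity-addition law: u' = (u − v)/(1 − uv/c²), taking u = β_B and v = β_A.
u' = (-0.677 − 0.647) / (1 − (0.647)(-0.677)) = -1.3233/1.4376 = -0.9205.
u' = -0.9205 × 3.00 × 10^8 m/s.

-2.76 × 10^8 m/s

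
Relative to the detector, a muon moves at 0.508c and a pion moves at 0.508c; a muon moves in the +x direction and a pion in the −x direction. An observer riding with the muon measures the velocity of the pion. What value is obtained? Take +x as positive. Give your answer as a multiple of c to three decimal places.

β_A = 0.508, β_B = -0.508.
Transform to A's frame with the inverse velocity-addition law: u' = (u − v)/(1 − uv/c²), taking u = β_B and v = β_A.
u' = (-0.508 − 0.508) / (1 − (0.508)(-0.508)) = -1.0160/1.2581 = -0.8076.

-0.808c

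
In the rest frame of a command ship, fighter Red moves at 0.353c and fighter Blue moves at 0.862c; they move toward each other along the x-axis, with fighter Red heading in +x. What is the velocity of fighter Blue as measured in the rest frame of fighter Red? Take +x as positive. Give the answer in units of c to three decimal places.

-0.932c

β_A = 0.353, β_B = -0.862.
Transform to A's frame with the inverse velocity-addition law: u' = (u − v)/(1 − uv/c²), taking u = β_B and v = β_A.
u' = (-0.862 − 0.353) / (1 − (0.353)(-0.862)) = -1.2150/1.3043 = -0.9315.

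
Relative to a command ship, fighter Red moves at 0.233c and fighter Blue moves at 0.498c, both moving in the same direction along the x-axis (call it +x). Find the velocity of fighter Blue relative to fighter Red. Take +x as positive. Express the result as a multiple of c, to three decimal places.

+0.300c

β_A = 0.233, β_B = 0.498.
Transform to A's frame with the inverse velocity-addition law: u' = (u − v)/(1 − uv/c²), taking u = β_B and v = β_A.
u' = (0.498 − 0.233) / (1 − (0.233)(0.498)) = 0.2650/0.8840 = 0.2998.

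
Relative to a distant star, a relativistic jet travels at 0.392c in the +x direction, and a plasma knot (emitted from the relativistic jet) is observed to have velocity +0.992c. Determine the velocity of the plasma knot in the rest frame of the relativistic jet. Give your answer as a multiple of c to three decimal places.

Invert the composition law: u' = (u − v)/(1 − uv/c²).
u' = (0.992 − 0.392) / (1 − (0.992)(0.392)) = 0.6000/0.6111 = 0.9818.

+0.982c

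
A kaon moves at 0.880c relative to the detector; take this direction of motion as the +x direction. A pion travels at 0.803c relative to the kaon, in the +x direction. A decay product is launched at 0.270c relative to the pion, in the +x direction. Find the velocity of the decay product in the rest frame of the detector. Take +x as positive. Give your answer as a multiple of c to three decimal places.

Apply u = (u' + v)/(1 + u'v/c²) successively, working outward toward the detector.
Start: velocity of the kaon relative to the detector = 0.8800c.
Compose with the pion (u' = 0.803 in the kaon frame): u_1 = (0.803 + 0.880) / (1 + 0.803·0.880) = 1.6830/1.7066 = 0.9861.
Compose with the decay product (u' = 0.270 in the pion frame): u_2 = (0.270 + 0.986) / (1 + 0.270·0.986) = 1.2561/1.2663 = 0.9920.

0.992c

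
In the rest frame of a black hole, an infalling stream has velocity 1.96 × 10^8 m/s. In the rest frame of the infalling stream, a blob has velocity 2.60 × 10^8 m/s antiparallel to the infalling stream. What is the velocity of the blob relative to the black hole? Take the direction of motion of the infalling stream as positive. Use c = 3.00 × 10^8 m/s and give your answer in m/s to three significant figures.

-1.48 × 10^8 m/s

In units of c (dividing by 3.00 × 10^8 m/s): v = 0.653, u' = -0.867.
u = (u' + v)/(1 + u'v/c²):
u = (-0.867 + 0.653) / (1 + (-0.867)·0.653) = -0.2133/0.4338 = -0.4918
Converting back: u = -0.4918 × 3.00 × 10^8 m/s.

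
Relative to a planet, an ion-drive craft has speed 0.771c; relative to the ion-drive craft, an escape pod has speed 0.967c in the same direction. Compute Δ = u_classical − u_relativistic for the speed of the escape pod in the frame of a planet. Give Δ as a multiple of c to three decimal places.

Δ = 0.742c

Galilean: u_cl = 0.967 + 0.771 = 1.7380.
Relativistic: u_rel = (0.967 + 0.771) / (1 + 0.967·0.771) = 1.7380/1.7456 = 0.9957.
Δ = 1.7380 − 0.9957 = 0.7423.
(The classical prediction exceeds c; the relativistic result does not.)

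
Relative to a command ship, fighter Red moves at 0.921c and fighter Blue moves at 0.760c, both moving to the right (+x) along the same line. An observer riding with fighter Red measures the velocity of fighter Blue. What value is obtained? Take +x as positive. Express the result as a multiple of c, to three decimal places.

-0.537c

β_A = 0.921, β_B = 0.760.
Transform to A's frame with the inverse velocity-addition law: u' = (u − v)/(1 − uv/c²), taking u = β_B and v = β_A.
u' = (0.760 − 0.921) / (1 − (0.921)(0.760)) = -0.1610/0.3000 = -0.5366.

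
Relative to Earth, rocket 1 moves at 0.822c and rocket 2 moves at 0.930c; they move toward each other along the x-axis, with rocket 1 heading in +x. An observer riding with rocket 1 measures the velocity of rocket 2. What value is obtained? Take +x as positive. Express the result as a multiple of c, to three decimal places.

-0.993c

β_A = 0.822, β_B = -0.930.
Transform to A's frame with the inverse velocity-addition law: u' = (u − v)/(1 − uv/c²), taking u = β_B and v = β_A.
u' = (-0.930 − 0.822) / (1 − (0.822)(-0.930)) = -1.7520/1.7645 = -0.9929.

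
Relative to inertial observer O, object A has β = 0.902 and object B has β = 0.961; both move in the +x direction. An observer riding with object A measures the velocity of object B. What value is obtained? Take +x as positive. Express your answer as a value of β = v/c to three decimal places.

β_A = 0.902, β_B = 0.961.
Transform to A's frame with the inverse velocity-addition law: u' = (u − v)/(1 − uv/c²), taking u = β_B and v = β_A.
u' = (0.961 − 0.902) / (1 − (0.902)(0.961)) = 0.0590/0.1332 = 0.4430.

β = +0.443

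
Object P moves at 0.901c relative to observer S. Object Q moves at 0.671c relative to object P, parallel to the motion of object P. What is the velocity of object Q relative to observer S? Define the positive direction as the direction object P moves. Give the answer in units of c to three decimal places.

0.980c

With v = 0.901 and u' = 0.671 (in units of c),
u = (u' + v)/(1 + u'v/c²):
u = (0.671 + 0.901) / (1 + 0.671·0.901) = 1.5720/1.6046 = 0.9797
(Galilean addition would give +1.572c, exceeding c.)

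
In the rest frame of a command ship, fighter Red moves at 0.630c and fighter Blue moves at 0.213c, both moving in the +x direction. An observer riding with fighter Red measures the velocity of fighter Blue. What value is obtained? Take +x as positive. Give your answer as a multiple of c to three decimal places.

-0.482c

β_A = 0.630, β_B = 0.213.
Transform to A's frame with the inverse velocity-addition law: u' = (u − v)/(1 − uv/c²), taking u = β_B and v = β_A.
u' = (0.213 − 0.630) / (1 − (0.630)(0.213)) = -0.4170/0.8658 = -0.4816.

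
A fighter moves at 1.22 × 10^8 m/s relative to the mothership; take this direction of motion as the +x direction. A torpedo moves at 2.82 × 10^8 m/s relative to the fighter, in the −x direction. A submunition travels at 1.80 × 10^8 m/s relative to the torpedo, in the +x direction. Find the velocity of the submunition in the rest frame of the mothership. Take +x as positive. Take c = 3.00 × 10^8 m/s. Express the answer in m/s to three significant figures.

Apply u = (u' + v)/(1 + u'v/c²) successively, working outward toward the mothership.
(Dividing each given speed by c = 3.00 × 10^8 m/s to work in units of c.)
Start: velocity of the fighter relative to the mothership = 0.4067c.
Compose with the torpedo (u' = -0.940 in the fighter frame): u_1 = (-0.940 + 0.407) / (1 + (-0.940)·0.407) = -0.5333/0.6177 = -0.8634.
Compose with the submunition (u' = 0.600 in the torpedo frame): u_2 = (0.600 + (-0.863)) / (1 + 0.600·(-0.863)) = -0.2634/0.4820 = -0.5464.
So u = -0.5464 × 3.00 × 10^8 m/s.

-1.64 × 10^8 m/s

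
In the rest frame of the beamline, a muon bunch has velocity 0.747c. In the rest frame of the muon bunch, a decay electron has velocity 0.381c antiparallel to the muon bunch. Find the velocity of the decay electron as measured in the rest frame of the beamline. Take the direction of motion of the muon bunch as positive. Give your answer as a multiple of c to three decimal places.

With v = 0.747 and u' = -0.381 (in units of c),
u = (u' + v)/(1 + u'v/c²):
u = (-0.381 + 0.747) / (1 + (-0.381)·0.747) = 0.3660/0.7154 = 0.5116

+0.512c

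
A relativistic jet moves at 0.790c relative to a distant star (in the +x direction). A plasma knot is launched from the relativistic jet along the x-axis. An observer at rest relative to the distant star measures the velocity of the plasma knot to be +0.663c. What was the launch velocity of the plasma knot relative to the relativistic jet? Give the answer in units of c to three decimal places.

Invert the composition law: u' = (u − v)/(1 − uv/c²).
u' = (0.663 − 0.790) / (1 − (0.663)(0.790)) = -0.1270/0.4762 = -0.2667.

-0.267c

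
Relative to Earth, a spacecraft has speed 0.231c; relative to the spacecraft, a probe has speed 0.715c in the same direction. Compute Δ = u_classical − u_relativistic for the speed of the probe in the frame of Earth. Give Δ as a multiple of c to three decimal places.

Δ = 0.134c

Galilean: u_cl = 0.715 + 0.231 = 0.9460.
Relativistic: u_rel = (0.715 + 0.231) / (1 + 0.715·0.231) = 0.9460/1.1652 = 0.8119.
Δ = 0.9460 − 0.8119 = 0.1341.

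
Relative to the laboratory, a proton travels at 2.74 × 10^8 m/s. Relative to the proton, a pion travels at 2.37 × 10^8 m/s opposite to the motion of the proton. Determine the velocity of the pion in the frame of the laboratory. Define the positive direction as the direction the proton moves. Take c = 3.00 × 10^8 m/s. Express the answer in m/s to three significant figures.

+1.33 × 10^8 m/s

In units of c (dividing by 3.00 × 10^8 m/s): v = 0.913, u' = -0.790.
u = (u' + v)/(1 + u'v/c²):
u = (-0.790 + 0.913) / (1 + (-0.790)·0.913) = 0.1233/0.2785 = 0.4429
Converting back: u = 0.4429 × 3.00 × 10^8 m/s.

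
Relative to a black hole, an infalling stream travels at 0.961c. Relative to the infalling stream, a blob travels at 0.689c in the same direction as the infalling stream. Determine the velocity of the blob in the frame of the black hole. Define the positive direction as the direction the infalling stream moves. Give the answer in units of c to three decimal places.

0.993c

With v = 0.961 and u' = 0.689 (in units of c),
u = (u' + v)/(1 + u'v/c²):
u = (0.689 + 0.961) / (1 + 0.689·0.961) = 1.6500/1.6621 = 0.9927
(Galilean addition would give +1.650c, exceeding c.)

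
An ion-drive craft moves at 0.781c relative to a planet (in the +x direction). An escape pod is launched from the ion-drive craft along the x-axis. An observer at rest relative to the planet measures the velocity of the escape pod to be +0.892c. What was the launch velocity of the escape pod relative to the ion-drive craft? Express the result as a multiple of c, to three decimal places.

Invert the composition law: u' = (u − v)/(1 − uv/c²).
u' = (0.892 − 0.781) / (1 − (0.892)(0.781)) = 0.1110/0.3033 = 0.3659.

+0.366c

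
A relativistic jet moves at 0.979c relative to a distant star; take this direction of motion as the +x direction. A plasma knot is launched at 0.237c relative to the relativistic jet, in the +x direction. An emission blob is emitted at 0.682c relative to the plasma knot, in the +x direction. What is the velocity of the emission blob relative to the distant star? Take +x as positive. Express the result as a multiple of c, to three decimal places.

Apply u = (u' + v)/(1 + u'v/c²) successively, working outward toward the distant star.
Start: velocity of the relativistic jet relative to the distant star = 0.9790c.
Compose with the plasma knot (u' = 0.237 in the relativistic jet frame): u_1 = (0.237 + 0.979) / (1 + 0.237·0.979) = 1.2160/1.2320 = 0.9870.
Compose with the emission blob (u' = 0.682 in the plasma knot frame): u_2 = (0.682 + 0.987) / (1 + 0.682·0.987) = 1.6690/1.6731 = 0.9975.

0.998c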